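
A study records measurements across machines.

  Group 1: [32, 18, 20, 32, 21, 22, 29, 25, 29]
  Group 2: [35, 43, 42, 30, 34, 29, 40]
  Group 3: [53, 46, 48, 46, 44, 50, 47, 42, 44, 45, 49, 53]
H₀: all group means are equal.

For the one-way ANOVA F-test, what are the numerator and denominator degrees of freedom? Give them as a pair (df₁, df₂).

degrees of freedom = [2, 25]

k = 3 groups, N = 28 total
df = (k−1, N−k) = (3−1, 28−3) = (2, 25)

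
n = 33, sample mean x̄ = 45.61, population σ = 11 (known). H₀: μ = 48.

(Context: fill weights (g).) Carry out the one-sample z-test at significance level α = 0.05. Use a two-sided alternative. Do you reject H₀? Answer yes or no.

reject H₀: no

SE = σ/√n = 11/√33 = 1.9149
z = (x̄−μ₀)/SE = (45.61−48)/1.9149 = -1.2481
p-value (two-sided) = 0.21198
At α=0.05: p ≥ α → fail to reject H₀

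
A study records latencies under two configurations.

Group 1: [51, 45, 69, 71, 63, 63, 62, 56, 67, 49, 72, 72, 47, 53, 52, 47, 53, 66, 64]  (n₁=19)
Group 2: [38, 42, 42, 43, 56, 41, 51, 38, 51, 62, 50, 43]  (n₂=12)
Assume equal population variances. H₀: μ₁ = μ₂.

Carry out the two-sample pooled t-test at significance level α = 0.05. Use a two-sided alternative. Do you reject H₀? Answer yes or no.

reject H₀: yes

x̄₁=59.053, s₁=9.246, n₁=19
x̄₂=46.417, s₂=7.525, n₂=12
s_p² = [18·9.246² + 11·7.525²]/29 = 74.5470
SE = √(s_p²·(1/19+1/12)) = 3.1837
t = (59.053−46.417)/3.1837 = 3.9690
df = 29
p-value (two-sided) = 0.00044
At α=0.05: p < α → reject H₀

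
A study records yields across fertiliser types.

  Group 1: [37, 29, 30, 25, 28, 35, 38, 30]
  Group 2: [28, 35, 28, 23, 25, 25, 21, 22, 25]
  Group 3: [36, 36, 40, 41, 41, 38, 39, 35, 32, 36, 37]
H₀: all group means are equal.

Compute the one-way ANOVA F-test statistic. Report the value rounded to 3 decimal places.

Group means [31.50, 25.78, 37.36], grand mean 31.964
SSB = Σnᵢ(x̄ᵢ−x̄)² = 666.863; SSW = ΣΣ(x−x̄ᵢ)² = 368.101
MSB = 666.863/2 = 333.4316; MSW = 368.101/25 = 14.7240
F = MSB/MSW = 22.6454
df = (2, 25)

test statistic = 22.645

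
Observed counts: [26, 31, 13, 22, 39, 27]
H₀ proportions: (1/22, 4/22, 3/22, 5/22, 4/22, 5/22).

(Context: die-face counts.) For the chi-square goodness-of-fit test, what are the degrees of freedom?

degrees of freedom = 5

df = k − 1 = 6 − 1 = 5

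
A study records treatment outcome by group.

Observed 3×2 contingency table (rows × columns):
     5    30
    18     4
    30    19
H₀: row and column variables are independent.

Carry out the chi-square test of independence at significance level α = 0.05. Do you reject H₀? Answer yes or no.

reject H₀: yes

Row totals [35, 22, 49], col totals [53, 53], n=106
χ² = (5−17.50)²/17.50 + (30−17.50)²/17.50 + (18−11.00)²/11.00 + (4−11.00)²/11.00 + (30−24.50)²/24.50 + (19−24.50)²/24.50 = 29.2356
df = 2
p-value (upper-tail) = 0.00000
At α=0.05: p < α → reject H₀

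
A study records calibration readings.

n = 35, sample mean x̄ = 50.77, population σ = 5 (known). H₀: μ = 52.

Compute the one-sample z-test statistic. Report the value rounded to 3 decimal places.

test statistic = -1.455

SE = σ/√n = 5/√35 = 0.8452
z = (x̄−μ₀)/SE = (50.77−52)/0.8452 = -1.4554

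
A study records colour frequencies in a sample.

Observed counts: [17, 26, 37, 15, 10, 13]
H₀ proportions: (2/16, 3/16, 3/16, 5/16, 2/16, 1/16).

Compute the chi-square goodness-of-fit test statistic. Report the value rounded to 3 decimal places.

n = 118; E_i = n·p_i = [14.75, 22.12, 22.12, 36.88, 14.75, 7.38]
χ² = (17−14.75)²/14.75 + (26−22.12)²/22.12 + (37−22.12)²/22.12 + (15−36.88)²/36.88 + (10−14.75)²/14.75 + (13−7.38)²/7.38 = 29.8192
df = 5

test statistic = 29.819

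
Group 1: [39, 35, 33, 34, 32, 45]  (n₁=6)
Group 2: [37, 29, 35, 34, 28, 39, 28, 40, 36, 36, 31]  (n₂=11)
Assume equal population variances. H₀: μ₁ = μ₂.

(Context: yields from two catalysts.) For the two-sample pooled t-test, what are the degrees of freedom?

df = n₁ + n₂ − 2 = 6 + 11 − 2 = 15

degrees of freedom = 15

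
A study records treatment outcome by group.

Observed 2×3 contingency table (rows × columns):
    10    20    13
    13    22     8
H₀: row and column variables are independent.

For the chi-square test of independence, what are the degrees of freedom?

degrees of freedom = 2

df = (r−1)(c−1) = (2−1)·(3−1) = 2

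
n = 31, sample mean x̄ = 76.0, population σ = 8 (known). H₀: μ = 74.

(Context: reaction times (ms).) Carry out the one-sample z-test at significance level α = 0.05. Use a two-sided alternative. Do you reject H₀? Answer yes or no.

reject H₀: no

SE = σ/√n = 8/√31 = 1.4368
z = (x̄−μ₀)/SE = (76.0−74)/1.4368 = 1.3919
p-value (two-sided) = 0.16394
At α=0.05: p ≥ α → fail to reject H₀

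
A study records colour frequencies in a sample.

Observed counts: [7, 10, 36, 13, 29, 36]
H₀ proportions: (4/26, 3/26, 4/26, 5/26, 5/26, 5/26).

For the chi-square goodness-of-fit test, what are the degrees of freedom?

degrees of freedom = 5

df = k − 1 = 6 − 1 = 5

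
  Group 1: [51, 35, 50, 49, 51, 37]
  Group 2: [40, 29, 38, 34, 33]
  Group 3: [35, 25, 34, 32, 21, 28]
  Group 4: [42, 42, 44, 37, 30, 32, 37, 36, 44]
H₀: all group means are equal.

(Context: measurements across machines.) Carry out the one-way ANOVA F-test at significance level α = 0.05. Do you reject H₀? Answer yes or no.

reject H₀: yes

Group means [45.50, 34.80, 29.17, 38.22], grand mean 37.154
SSB = Σnᵢ(x̄ᵢ−x̄)² = 838.696; SSW = ΣΣ(x−x̄ᵢ)² = 710.689
MSB = 838.696/3 = 279.5652; MSW = 710.689/22 = 32.3040
F = MSB/MSW = 8.6542
df = (3, 22)
p-value (upper-tail) = 0.00056
At α=0.05: p < α → reject H₀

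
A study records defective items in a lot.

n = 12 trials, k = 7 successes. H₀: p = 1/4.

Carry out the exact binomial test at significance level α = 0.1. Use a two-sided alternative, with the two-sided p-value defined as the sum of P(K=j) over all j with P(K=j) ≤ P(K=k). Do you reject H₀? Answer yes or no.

reject H₀: yes

Exact binomial: n=12, k=7, p₀=1/4=0.2500
P(X=j) = C(n,j)·p₀^j·(1−p₀)^(n−j); p = Σ P(X=j) over j with P(X=j) ≤ P(X=7)
p-value (two-sided) = 0.01425
At α=0.1: p < α → reject H₀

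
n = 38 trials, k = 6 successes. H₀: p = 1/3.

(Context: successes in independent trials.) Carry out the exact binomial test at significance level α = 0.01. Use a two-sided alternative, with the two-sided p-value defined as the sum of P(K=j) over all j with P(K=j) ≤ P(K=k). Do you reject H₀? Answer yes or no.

Exact binomial: n=38, k=6, p₀=1/3=0.3333
P(X=j) = C(n,j)·p₀^j·(1−p₀)^(n−j); p = Σ P(X=j) over j with P(X=j) ≤ P(X=6)
p-value (two-sided) = 0.02409
At α=0.01: p ≥ α → fail to reject H₀

reject H₀: no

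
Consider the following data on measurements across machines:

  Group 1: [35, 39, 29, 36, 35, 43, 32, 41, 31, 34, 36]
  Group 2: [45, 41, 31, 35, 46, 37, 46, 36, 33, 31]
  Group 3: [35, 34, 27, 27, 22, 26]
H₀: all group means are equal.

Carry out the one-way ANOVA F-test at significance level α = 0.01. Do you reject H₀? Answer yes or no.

reject H₀: yes

Group means [35.55, 38.10, 28.50], grand mean 34.926
SSB = Σnᵢ(x̄ᵢ−x̄)² = 352.725; SSW = ΣΣ(x−x̄ᵢ)² = 625.127
MSB = 352.725/2 = 176.3623; MSW = 625.127/24 = 26.0470
F = MSB/MSW = 6.7709
df = (2, 24)
p-value (upper-tail) = 0.00466
At α=0.01: p < α → reject H₀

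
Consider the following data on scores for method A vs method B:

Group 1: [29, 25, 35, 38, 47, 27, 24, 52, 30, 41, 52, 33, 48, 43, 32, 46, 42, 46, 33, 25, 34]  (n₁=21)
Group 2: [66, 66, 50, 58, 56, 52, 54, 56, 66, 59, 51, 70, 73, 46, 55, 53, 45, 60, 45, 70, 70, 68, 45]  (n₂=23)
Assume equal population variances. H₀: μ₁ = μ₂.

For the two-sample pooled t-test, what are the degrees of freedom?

df = n₁ + n₂ − 2 = 21 + 23 − 2 = 42

degrees of freedom = 42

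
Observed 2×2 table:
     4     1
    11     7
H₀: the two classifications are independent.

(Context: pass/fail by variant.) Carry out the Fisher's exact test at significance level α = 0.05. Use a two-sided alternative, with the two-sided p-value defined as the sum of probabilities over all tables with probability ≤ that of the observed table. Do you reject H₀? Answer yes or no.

reject H₀: no

Margins: r₁=5, r₂=18, c₁=15, c₂=8, n=23
p_obs = C(5,4)·C(18,11)/C(23,15); sum pmf over tables with pmf ≤ p_obs
p-value (two-sided) = 0.62139
At α=0.05: p ≥ α → fail to reject H₀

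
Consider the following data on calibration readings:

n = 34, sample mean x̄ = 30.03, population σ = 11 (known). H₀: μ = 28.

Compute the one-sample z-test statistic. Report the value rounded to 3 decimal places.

test statistic = 1.076

SE = σ/√n = 11/√34 = 1.8865
z = (x̄−μ₀)/SE = (30.03−28)/1.8865 = 1.0761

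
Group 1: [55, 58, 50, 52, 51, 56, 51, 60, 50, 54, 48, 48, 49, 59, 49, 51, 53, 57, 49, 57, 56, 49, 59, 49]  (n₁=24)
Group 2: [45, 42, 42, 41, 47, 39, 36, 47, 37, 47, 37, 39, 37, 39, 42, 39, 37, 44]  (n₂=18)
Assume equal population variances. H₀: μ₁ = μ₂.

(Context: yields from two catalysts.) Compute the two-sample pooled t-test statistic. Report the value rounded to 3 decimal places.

x̄₁=52.917, s₁=3.966, n₁=24
x̄₂=40.944, s₂=3.765, n₂=18
s_p² = [23·3.966² + 17·3.765²]/40 = 15.0694
SE = √(s_p²·(1/24+1/18)) = 1.2104
t = (52.917−40.944)/1.2104 = 9.8911
df = 40

test statistic = 9.891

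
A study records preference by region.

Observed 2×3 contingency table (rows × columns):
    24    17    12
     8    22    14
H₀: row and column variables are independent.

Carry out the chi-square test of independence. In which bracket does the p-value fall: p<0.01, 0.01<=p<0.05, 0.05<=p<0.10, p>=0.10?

p-value bracket: 0.01<=p<0.05

Row totals [53, 44], col totals [32, 39, 26], n=97
χ² = (24−17.48)²/17.48 + (17−21.31)²/21.31 + (12−14.21)²/14.21 + (8−14.52)²/14.52 + (22−17.69)²/17.69 + (14−11.79)²/11.79 = 8.0289
df = 2
p-value (upper-tail) = 0.01805
→ bracket: 0.01<=p<0.05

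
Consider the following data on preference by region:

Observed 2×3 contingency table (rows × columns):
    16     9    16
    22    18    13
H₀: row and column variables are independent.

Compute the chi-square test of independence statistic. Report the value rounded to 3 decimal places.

Row totals [41, 53], col totals [38, 27, 29], n=94
χ² = (16−16.57)²/16.57 + (9−11.78)²/11.78 + (16−12.65)²/12.65 + (22−21.43)²/21.43 + (18−15.22)²/15.22 + (13−16.35)²/16.35 = 2.7710
df = 2

test statistic = 2.771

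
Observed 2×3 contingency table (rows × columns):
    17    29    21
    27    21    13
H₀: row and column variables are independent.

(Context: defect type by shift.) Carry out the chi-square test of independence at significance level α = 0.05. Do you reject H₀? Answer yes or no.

Row totals [67, 61], col totals [44, 50, 34], n=128
χ² = (17−23.03)²/23.03 + (29−26.17)²/26.17 + (21−17.80)²/17.80 + (27−20.97)²/20.97 + (21−23.83)²/23.83 + (13−16.20)²/16.20 = 5.1652
df = 2
p-value (upper-tail) = 0.07558
At α=0.05: p ≥ α → fail to reject H₀

reject H₀: no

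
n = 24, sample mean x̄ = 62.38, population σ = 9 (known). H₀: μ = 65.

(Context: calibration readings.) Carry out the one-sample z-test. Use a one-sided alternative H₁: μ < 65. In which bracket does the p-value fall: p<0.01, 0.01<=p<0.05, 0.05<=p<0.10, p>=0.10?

SE = σ/√n = 9/√24 = 1.8371
z = (x̄−μ₀)/SE = (62.38−65)/1.8371 = -1.4261
p-value (one-sided, H₁ less) = 0.07691
→ bracket: 0.05<=p<0.10

p-value bracket: 0.05<=p<0.10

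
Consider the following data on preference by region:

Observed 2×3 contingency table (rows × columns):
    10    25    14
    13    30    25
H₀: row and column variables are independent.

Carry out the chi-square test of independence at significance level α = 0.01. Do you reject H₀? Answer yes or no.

Row totals [49, 68], col totals [23, 55, 39], n=117
χ² = (10−9.63)²/9.63 + (25−23.03)²/23.03 + (14−16.33)²/16.33 + (13−13.37)²/13.37 + (30−31.97)²/31.97 + (25−22.67)²/22.67 = 0.8863
df = 2
p-value (upper-tail) = 0.64201
At α=0.01: p ≥ α → fail to reject H₀

reject H₀: no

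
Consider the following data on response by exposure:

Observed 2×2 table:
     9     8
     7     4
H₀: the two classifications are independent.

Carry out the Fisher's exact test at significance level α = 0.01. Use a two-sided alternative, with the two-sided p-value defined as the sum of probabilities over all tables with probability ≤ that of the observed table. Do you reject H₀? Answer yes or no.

Margins: r₁=17, r₂=11, c₁=16, c₂=12, n=28
p_obs = C(17,9)·C(11,7)/C(28,16); sum pmf over tables with pmf ≤ p_obs
p-value (two-sided) = 0.70465
At α=0.01: p ≥ α → fail to reject H₀

reject H₀: no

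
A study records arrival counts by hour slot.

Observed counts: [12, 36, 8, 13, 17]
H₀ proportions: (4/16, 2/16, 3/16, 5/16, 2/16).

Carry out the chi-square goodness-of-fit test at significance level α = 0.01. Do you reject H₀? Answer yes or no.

n = 86; E_i = n·p_i = [21.50, 10.75, 16.12, 26.88, 10.75]
χ² = (12−21.50)²/21.50 + (36−10.75)²/10.75 + (8−16.12)²/16.12 + (13−26.88)²/26.88 + (17−10.75)²/10.75 = 78.3969
df = 4
p-value (upper-tail) = 0.00000
At α=0.01: p < α → reject H₀

reject H₀: yes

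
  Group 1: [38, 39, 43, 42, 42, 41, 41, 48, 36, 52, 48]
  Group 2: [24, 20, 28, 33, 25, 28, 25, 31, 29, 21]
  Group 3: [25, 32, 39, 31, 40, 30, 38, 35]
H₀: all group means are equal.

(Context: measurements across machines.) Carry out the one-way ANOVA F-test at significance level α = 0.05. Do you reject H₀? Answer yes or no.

Group means [42.73, 26.40, 33.75], grand mean 34.621
SSB = Σnᵢ(x̄ᵢ−x̄)² = 1404.746; SSW = ΣΣ(x−x̄ᵢ)² = 574.082
MSB = 1404.746/2 = 702.3729; MSW = 574.082/26 = 22.0801
F = MSB/MSW = 31.8103
df = (2, 26)
p-value (upper-tail) = 0.00000
At α=0.05: p < α → reject H₀

reject H₀: yes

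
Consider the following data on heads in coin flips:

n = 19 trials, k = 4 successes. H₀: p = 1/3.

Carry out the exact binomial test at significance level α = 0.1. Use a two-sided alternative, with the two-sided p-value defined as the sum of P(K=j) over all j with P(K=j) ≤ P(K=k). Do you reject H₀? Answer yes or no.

Exact binomial: n=19, k=4, p₀=1/3=0.3333
P(X=j) = C(n,j)·p₀^j·(1−p₀)^(n−j); p = Σ P(X=j) over j with P(X=j) ≤ P(X=4)
p-value (two-sided) = 0.33409
At α=0.1: p ≥ α → fail to reject H₀

reject H₀: no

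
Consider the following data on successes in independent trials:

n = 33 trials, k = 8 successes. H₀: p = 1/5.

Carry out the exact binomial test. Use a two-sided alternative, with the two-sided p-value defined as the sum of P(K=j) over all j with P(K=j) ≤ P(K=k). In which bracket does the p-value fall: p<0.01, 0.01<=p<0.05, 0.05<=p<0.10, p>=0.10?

Exact binomial: n=33, k=8, p₀=1/5=0.2000
P(X=j) = C(n,j)·p₀^j·(1−p₀)^(n−j); p = Σ P(X=j) over j with P(X=j) ≤ P(X=8)
p-value (two-sided) = 0.51644
→ bracket: p>=0.10

p-value bracket: p>=0.10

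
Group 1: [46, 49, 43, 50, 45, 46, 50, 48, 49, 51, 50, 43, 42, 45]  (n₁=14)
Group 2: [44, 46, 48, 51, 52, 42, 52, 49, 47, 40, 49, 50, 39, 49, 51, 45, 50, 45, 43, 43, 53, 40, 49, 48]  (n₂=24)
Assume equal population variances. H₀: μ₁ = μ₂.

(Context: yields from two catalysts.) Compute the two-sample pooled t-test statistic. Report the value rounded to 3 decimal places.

x̄₁=46.929, s₁=3.025, n₁=14
x̄₂=46.875, s₂=4.121, n₂=24
s_p² = [13·3.025² + 23·4.121²]/36 = 14.1543
SE = √(s_p²·(1/14+1/24)) = 1.2652
t = (46.929−46.875)/1.2652 = 0.0423
df = 36

test statistic = 0.042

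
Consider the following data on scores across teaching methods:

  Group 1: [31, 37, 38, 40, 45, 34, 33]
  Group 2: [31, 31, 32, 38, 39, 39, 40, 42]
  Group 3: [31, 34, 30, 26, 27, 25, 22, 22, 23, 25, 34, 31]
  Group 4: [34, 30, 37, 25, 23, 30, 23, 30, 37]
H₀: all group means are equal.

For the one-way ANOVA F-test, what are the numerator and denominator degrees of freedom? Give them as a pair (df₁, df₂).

k = 4 groups, N = 36 total
df = (k−1, N−k) = (4−1, 36−4) = (3, 32)

degrees of freedom = [3, 32]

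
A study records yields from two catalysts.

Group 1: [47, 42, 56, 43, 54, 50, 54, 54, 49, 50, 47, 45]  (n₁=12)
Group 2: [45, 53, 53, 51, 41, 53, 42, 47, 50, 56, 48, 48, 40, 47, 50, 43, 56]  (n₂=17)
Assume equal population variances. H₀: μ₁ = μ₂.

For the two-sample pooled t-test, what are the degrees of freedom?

df = n₁ + n₂ − 2 = 12 + 17 − 2 = 27

degrees of freedom = 27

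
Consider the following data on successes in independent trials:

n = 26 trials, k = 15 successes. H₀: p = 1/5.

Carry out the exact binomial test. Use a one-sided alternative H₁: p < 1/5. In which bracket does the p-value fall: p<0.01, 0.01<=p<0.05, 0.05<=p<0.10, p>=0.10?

p-value bracket: p>=0.10

Exact binomial: n=26, k=15, p₀=1/5=0.2000
P(X≤15) from Σ C(n,i)·p₀^i·(1−p₀)^(n−i)
p-value (one-sided, H₁ less) = 1.00000
→ bracket: p>=0.10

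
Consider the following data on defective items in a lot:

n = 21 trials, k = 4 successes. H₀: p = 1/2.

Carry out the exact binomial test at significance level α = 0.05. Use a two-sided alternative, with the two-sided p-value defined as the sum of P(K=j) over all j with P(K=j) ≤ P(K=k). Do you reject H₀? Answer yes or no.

reject H₀: yes

Exact binomial: n=21, k=4, p₀=1/2=0.5000
P(X=j) = C(n,j)·p₀^j·(1−p₀)^(n−j); p = Σ P(X=j) over j with P(X=j) ≤ P(X=4)
p-value (two-sided) = 0.00720
At α=0.05: p < α → reject H₀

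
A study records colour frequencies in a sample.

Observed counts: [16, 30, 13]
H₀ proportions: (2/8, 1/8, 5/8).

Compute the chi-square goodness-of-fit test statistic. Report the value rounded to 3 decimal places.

n = 59; E_i = n·p_i = [14.75, 7.38, 36.88]
χ² = (16−14.75)²/14.75 + (30−7.38)²/7.38 + (13−36.88)²/36.88 = 84.9729
df = 2

test statistic = 84.973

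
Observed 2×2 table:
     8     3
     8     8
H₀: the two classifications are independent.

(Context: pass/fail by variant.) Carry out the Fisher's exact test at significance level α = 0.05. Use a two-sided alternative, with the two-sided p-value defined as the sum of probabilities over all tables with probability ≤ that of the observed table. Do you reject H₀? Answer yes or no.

reject H₀: no

Margins: r₁=11, r₂=16, c₁=16, c₂=11, n=27
p_obs = C(11,8)·C(16,8)/C(27,16); sum pmf over tables with pmf ≤ p_obs
p-value (two-sided) = 0.42668
At α=0.05: p ≥ α → fail to reject H₀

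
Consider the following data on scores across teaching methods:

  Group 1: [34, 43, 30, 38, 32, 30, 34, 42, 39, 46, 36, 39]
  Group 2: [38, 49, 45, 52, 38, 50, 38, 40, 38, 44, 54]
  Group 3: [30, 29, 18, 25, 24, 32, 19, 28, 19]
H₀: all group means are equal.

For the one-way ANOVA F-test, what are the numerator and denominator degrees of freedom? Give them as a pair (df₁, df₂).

degrees of freedom = [2, 29]

k = 3 groups, N = 32 total
df = (k−1, N−k) = (3−1, 32−3) = (2, 29)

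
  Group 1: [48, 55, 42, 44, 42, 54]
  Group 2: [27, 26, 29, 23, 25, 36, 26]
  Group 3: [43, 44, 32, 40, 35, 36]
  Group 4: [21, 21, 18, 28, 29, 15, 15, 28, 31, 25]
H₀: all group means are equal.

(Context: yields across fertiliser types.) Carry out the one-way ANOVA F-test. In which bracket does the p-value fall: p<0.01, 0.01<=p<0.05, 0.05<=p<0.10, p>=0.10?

Group means [47.50, 27.43, 38.33, 23.10], grand mean 32.345
SSB = Σnᵢ(x̄ᵢ−x̄)² = 2617.104; SSW = ΣΣ(x−x̄ᵢ)² = 705.448
MSB = 2617.104/3 = 872.3680; MSW = 705.448/25 = 28.2179
F = MSB/MSW = 30.9154
df = (3, 25)
p-value (upper-tail) = 0.00000
→ bracket: p<0.01

p-value bracket: p<0.01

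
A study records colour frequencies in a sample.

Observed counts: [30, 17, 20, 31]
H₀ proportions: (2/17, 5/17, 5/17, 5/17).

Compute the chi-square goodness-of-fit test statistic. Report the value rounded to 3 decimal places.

n = 98; E_i = n·p_i = [11.53, 28.82, 28.82, 28.82]
χ² = (30−11.53)²/11.53 + (17−28.82)²/28.82 + (20−28.82)²/28.82 + (31−28.82)²/28.82 = 37.3061
df = 3

test statistic = 37.306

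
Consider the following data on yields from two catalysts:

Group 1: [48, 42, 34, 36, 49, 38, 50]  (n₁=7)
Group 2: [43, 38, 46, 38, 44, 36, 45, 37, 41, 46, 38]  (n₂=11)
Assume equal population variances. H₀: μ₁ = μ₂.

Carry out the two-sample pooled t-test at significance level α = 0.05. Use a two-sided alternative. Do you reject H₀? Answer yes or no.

x̄₁=42.429, s₁=6.630, n₁=7
x̄₂=41.091, s₂=3.833, n₂=11
s_p² = [6·6.630² + 10·3.833²]/16 = 25.6640
SE = √(s_p²·(1/7+1/11)) = 2.4494
t = (42.429−41.091)/2.4494 = 0.5461
df = 16
p-value (two-sided) = 0.59251
At α=0.05: p ≥ α → fail to reject H₀

reject H₀: no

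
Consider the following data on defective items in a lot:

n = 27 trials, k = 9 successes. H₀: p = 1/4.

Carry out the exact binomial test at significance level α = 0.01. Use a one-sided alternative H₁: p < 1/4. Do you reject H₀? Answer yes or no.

reject H₀: no

Exact binomial: n=27, k=9, p₀=1/4=0.2500
P(X≤9) from Σ C(n,i)·p₀^i·(1−p₀)^(n−i)
p-value (one-sided, H₁ less) = 0.88675
At α=0.01: p ≥ α → fail to reject H₀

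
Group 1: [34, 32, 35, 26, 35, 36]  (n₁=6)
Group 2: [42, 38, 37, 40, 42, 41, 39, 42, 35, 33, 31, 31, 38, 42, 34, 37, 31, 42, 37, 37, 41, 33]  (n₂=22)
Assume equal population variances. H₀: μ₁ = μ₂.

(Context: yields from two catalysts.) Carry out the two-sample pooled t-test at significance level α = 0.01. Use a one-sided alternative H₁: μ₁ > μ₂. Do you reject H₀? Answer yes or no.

x̄₁=33.000, s₁=3.688, n₁=6
x̄₂=37.409, s₂=3.912, n₂=22
s_p² = [5·3.688² + 21·3.912²]/26 = 14.9738
SE = √(s_p²·(1/6+1/22)) = 1.7822
t = (33.000−37.409)/1.7822 = -2.4740
df = 26
p-value (one-sided, H₁ greater) = 0.98989
At α=0.01: p ≥ α → fail to reject H₀

reject H₀: no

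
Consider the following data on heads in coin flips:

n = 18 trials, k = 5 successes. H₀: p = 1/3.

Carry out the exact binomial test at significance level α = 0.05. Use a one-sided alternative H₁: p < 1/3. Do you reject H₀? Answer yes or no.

Exact binomial: n=18, k=5, p₀=1/3=0.3333
P(X≤5) from Σ C(n,i)·p₀^i·(1−p₀)^(n−i)
p-value (one-sided, H₁ less) = 0.41224
At α=0.05: p ≥ α → fail to reject H₀

reject H₀: no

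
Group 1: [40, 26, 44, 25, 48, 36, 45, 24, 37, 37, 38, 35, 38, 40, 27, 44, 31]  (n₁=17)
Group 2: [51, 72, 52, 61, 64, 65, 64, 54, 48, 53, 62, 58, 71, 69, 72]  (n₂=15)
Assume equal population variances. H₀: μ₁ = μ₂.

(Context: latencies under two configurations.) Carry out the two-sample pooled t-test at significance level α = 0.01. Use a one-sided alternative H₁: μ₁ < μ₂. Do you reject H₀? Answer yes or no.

reject H₀: yes

x̄₁=36.176, s₁=7.359, n₁=17
x̄₂=61.067, s₂=8.075, n₂=15
s_p² = [16·7.359² + 14·8.075²]/30 = 59.3135
SE = √(s_p²·(1/17+1/15)) = 2.7282
t = (36.176−61.067)/2.7282 = -9.1232
df = 30
p-value (one-sided, H₁ less) = 0.00000
At α=0.01: p < α → reject H₀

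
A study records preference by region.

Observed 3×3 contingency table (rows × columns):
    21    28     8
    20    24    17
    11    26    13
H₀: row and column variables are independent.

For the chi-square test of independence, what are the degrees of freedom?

df = (r−1)(c−1) = (3−1)·(3−1) = 4

degrees of freedom = 4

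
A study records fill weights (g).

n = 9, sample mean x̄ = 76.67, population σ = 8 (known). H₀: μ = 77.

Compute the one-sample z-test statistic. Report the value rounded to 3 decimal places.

SE = σ/√n = 8/√9 = 2.6667
z = (x̄−μ₀)/SE = (76.67−77)/2.6667 = -0.1237

test statistic = -0.124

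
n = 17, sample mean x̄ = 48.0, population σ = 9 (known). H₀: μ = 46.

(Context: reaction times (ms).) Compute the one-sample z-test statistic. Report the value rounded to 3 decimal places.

SE = σ/√n = 9/√17 = 2.1828
z = (x̄−μ₀)/SE = (48.0−46)/2.1828 = 0.9162

test statistic = 0.916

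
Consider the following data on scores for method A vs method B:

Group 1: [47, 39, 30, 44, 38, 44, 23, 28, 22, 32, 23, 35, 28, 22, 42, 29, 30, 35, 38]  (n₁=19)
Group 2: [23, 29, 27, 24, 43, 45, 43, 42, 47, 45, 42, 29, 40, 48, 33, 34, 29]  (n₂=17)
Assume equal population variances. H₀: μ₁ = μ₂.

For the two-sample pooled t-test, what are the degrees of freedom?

degrees of freedom = 34

df = n₁ + n₂ − 2 = 19 + 17 − 2 = 34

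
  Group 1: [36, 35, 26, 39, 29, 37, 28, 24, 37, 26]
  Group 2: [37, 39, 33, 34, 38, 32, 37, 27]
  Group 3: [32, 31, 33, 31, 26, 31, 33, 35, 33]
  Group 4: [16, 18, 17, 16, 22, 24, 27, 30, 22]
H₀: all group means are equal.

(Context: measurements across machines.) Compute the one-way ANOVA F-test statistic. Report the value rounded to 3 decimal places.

Group means [31.70, 34.62, 31.67, 21.33], grand mean 29.750
SSB = Σnᵢ(x̄ᵢ−x̄)² = 898.775; SSW = ΣΣ(x−x̄ᵢ)² = 645.975
MSB = 898.775/3 = 299.5917; MSW = 645.975/32 = 20.1867
F = MSB/MSW = 14.8410
df = (3, 32)

test statistic = 14.841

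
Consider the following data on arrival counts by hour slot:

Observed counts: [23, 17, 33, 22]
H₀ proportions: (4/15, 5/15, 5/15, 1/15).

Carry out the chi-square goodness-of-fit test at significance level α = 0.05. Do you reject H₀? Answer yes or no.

reject H₀: yes

n = 95; E_i = n·p_i = [25.33, 31.67, 31.67, 6.33]
χ² = (23−25.33)²/25.33 + (17−31.67)²/31.67 + (33−31.67)²/31.67 + (22−6.33)²/6.33 = 45.8184
df = 3
p-value (upper-tail) = 0.00000
At α=0.05: p < α → reject H₀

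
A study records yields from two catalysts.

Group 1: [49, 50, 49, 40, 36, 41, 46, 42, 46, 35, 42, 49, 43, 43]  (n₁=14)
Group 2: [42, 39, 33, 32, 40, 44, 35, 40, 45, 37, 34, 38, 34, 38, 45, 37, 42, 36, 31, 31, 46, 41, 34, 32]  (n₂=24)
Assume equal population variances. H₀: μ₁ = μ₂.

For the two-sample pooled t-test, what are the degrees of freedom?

degrees of freedom = 36

df = n₁ + n₂ − 2 = 14 + 24 − 2 = 36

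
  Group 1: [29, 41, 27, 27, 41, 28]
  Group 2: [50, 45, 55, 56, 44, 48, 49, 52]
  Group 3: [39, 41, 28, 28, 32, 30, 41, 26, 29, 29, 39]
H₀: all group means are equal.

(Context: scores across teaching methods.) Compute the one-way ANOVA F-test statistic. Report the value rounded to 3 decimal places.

Group means [32.17, 49.88, 32.91], grand mean 38.160
SSB = Σnᵢ(x̄ᵢ−x̄)² = 1616.743; SSW = ΣΣ(x−x̄ᵢ)² = 708.617
MSB = 1616.743/2 = 808.3713; MSW = 708.617/22 = 32.2099
F = MSB/MSW = 25.0970
df = (2, 22)

test statistic = 25.097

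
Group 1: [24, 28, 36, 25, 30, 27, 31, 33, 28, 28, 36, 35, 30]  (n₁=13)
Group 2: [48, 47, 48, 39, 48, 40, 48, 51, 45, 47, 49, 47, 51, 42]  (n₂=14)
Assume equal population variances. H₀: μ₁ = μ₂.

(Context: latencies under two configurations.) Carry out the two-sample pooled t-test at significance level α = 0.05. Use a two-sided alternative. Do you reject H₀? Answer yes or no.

x̄₁=30.077, s₁=3.968, n₁=13
x̄₂=46.429, s₂=3.694, n₂=14
s_p² = [12·3.968² + 13·3.694²]/25 = 14.6541
SE = √(s_p²·(1/13+1/14)) = 1.4744
t = (30.077−46.429)/1.4744 = -11.0901
df = 25
p-value (two-sided) = 0.00000
At α=0.05: p < α → reject H₀

reject H₀: yes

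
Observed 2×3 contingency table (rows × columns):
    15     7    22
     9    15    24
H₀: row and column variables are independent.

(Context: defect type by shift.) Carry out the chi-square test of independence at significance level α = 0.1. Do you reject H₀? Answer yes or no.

Row totals [44, 48], col totals [24, 22, 46], n=92
χ² = (15−11.48)²/11.48 + (7−10.52)²/10.52 + (22−22.00)²/22.00 + (9−12.52)²/12.52 + (15−11.48)²/11.48 + (24−24.00)²/24.00 = 4.3303
df = 2
p-value (upper-tail) = 0.11473
At α=0.1: p ≥ α → fail to reject H₀

reject H₀: no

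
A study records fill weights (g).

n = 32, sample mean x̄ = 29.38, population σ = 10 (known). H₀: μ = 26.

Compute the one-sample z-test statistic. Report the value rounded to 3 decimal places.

SE = σ/√n = 10/√32 = 1.7678
z = (x̄−μ₀)/SE = (29.38−26)/1.7678 = 1.9120

test statistic = 1.912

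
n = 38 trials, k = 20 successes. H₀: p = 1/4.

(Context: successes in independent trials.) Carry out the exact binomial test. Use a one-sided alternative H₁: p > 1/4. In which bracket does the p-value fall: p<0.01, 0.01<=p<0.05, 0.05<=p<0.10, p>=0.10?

p-value bracket: p<0.01

Exact binomial: n=38, k=20, p₀=1/4=0.2500
P(X≥20) from Σ C(n,i)·p₀^i·(1−p₀)^(n−i)
p-value (one-sided, H₁ greater) = 0.00024
→ bracket: p<0.01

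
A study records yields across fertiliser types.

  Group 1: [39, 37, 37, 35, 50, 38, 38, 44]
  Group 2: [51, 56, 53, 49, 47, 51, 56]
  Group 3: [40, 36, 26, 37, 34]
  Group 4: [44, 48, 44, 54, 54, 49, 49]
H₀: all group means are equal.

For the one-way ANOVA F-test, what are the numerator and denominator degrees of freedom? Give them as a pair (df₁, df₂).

degrees of freedom = [3, 23]

k = 4 groups, N = 27 total
df = (k−1, N−k) = (4−1, 27−4) = (3, 23)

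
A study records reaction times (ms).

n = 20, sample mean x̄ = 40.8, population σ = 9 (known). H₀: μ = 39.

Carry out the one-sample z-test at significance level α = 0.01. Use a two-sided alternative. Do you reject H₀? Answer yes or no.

reject H₀: no

SE = σ/√n = 9/√20 = 2.0125
z = (x̄−μ₀)/SE = (40.8−39)/2.0125 = 0.8944
p-value (two-sided) = 0.37109
At α=0.01: p ≥ α → fail to reject H₀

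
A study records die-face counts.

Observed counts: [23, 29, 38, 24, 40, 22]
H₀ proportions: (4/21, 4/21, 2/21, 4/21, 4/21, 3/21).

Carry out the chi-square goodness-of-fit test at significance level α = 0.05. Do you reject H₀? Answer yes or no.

n = 176; E_i = n·p_i = [33.52, 33.52, 16.76, 33.52, 33.52, 25.14]
χ² = (23−33.52)²/33.52 + (29−33.52)²/33.52 + (38−16.76)²/16.76 + (24−33.52)²/33.52 + (40−33.52)²/33.52 + (22−25.14)²/25.14 = 35.1733
df = 5
p-value (upper-tail) = 0.00000
At α=0.05: p < α → reject H₀

reject H₀: yes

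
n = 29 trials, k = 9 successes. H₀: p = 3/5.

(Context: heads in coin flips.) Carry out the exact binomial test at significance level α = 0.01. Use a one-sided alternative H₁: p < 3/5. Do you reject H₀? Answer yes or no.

Exact binomial: n=29, k=9, p₀=3/5=0.6000
P(X≤9) from Σ C(n,i)·p₀^i·(1−p₀)^(n−i)
p-value (one-sided, H₁ less) = 0.00152
At α=0.01: p < α → reject H₀

reject H₀: yes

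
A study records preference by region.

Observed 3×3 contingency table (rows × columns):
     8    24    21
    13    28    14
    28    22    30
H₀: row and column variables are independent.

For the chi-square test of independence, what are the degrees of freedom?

df = (r−1)(c−1) = (3−1)·(3−1) = 4

degrees of freedom = 4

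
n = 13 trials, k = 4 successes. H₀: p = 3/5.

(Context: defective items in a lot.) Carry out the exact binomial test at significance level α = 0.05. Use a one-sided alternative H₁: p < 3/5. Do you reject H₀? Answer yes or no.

Exact binomial: n=13, k=4, p₀=3/5=0.6000
P(X≤4) from Σ C(n,i)·p₀^i·(1−p₀)^(n−i)
p-value (one-sided, H₁ less) = 0.03208
At α=0.05: p < α → reject H₀

reject H₀: yes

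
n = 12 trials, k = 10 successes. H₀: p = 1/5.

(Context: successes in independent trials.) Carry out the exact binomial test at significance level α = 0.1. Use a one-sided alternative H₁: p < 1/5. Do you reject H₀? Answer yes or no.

Exact binomial: n=12, k=10, p₀=1/5=0.2000
P(X≤10) from Σ C(n,i)·p₀^i·(1−p₀)^(n−i)
p-value (one-sided, H₁ less) = 1.00000
At α=0.1: p ≥ α → fail to reject H₀

reject H₀: no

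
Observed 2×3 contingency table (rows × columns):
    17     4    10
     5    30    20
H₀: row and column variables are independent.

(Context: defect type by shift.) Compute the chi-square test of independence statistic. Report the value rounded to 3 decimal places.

test statistic = 25.011

Row totals [31, 55], col totals [22, 34, 30], n=86
χ² = (17−7.93)²/7.93 + (4−12.26)²/12.26 + (10−10.81)²/10.81 + (5−14.07)²/14.07 + (30−21.74)²/21.74 + (20−19.19)²/19.19 = 25.0113
df = 2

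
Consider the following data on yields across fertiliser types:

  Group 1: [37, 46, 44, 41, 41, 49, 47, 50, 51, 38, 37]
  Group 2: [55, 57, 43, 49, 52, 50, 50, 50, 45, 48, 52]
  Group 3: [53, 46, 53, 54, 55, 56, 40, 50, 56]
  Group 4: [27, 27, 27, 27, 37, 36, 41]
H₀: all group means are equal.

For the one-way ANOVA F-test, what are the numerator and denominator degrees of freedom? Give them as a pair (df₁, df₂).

degrees of freedom = [3, 34]

k = 4 groups, N = 38 total
df = (k−1, N−k) = (4−1, 38−4) = (3, 34)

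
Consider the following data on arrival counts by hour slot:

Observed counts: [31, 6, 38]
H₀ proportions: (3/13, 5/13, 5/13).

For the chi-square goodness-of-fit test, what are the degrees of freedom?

degrees of freedom = 2

df = k − 1 = 3 − 1 = 2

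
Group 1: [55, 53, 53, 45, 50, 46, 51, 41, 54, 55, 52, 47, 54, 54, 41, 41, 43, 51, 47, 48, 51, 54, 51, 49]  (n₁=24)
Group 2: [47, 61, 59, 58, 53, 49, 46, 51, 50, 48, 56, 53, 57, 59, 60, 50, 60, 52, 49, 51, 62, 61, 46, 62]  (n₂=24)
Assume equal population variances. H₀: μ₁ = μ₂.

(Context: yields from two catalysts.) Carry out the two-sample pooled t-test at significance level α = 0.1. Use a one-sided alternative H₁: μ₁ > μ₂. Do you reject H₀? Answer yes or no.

reject H₀: no

x̄₁=49.417, s₁=4.605, n₁=24
x̄₂=54.167, s₂=5.498, n₂=24
s_p² = [23·4.605² + 23·5.498²]/46 = 25.7210
SE = √(s_p²·(1/24+1/24)) = 1.4640
t = (49.417−54.167)/1.4640 = -3.2444
df = 46
p-value (one-sided, H₁ greater) = 0.99890
At α=0.1: p ≥ α → fail to reject H₀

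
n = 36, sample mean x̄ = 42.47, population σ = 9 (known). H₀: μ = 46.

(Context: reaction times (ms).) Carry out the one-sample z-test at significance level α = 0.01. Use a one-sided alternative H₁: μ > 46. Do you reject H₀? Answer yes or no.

reject H₀: no

SE = σ/√n = 9/√36 = 1.5000
z = (x̄−μ₀)/SE = (42.47−46)/1.5000 = -2.3533
p-value (one-sided, H₁ greater) = 0.99070
At α=0.01: p ≥ α → fail to reject H₀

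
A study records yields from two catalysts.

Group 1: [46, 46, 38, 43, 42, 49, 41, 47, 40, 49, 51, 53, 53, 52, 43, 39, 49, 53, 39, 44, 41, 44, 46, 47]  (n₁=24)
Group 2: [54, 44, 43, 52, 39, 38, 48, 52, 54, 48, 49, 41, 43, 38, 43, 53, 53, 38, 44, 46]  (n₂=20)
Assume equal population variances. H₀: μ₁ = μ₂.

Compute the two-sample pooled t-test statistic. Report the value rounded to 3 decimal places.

x̄₁=45.625, s₁=4.771, n₁=24
x̄₂=46.000, s₂=5.694, n₂=20
s_p² = [23·4.771² + 19·5.694²]/42 = 27.1339
SE = √(s_p²·(1/24+1/20)) = 1.5771
t = (45.625−46.000)/1.5771 = -0.2378
df = 42

test statistic = -0.238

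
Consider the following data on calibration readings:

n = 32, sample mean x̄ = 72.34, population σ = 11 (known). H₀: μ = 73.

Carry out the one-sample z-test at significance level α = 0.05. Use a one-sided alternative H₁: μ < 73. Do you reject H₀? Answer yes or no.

reject H₀: no

SE = σ/√n = 11/√32 = 1.9445
z = (x̄−μ₀)/SE = (72.34−73)/1.9445 = -0.3394
p-value (one-sided, H₁ less) = 0.36715
At α=0.05: p ≥ α → fail to reject H₀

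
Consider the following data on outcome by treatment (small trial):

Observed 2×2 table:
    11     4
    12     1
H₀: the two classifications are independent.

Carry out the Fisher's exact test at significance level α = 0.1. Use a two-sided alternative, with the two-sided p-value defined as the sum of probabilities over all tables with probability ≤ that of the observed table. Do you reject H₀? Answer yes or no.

Margins: r₁=15, r₂=13, c₁=23, c₂=5, n=28
p_obs = C(15,11)·C(13,12)/C(28,23); sum pmf over tables with pmf ≤ p_obs
p-value (two-sided) = 0.33333
At α=0.1: p ≥ α → fail to reject H₀

reject H₀: no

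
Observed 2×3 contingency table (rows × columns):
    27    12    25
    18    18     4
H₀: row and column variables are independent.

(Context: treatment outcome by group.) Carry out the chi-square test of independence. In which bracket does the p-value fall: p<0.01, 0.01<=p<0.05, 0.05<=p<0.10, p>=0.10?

p-value bracket: p<0.01

Row totals [64, 40], col totals [45, 30, 29], n=104
χ² = (27−27.69)²/27.69 + (12−18.46)²/18.46 + (25−17.85)²/17.85 + (18−17.31)²/17.31 + (18−11.54)²/11.54 + (4−11.15)²/11.15 = 13.3810
df = 2
p-value (upper-tail) = 0.00124
→ bracket: p<0.01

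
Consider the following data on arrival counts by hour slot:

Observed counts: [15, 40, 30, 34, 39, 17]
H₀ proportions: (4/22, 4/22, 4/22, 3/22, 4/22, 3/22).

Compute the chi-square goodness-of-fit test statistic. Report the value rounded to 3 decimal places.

n = 175; E_i = n·p_i = [31.82, 31.82, 31.82, 23.86, 31.82, 23.86]
χ² = (15−31.82)²/31.82 + (40−31.82)²/31.82 + (30−31.82)²/31.82 + (34−23.86)²/23.86 + (39−31.82)²/31.82 + (17−23.86)²/23.86 = 18.9981
df = 5

test statistic = 18.998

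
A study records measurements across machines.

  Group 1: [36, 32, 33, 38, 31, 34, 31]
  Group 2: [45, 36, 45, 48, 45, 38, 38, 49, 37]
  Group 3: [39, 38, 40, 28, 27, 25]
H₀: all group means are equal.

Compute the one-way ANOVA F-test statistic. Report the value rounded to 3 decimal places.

Group means [33.57, 42.33, 32.83], grand mean 36.955
SSB = Σnᵢ(x̄ᵢ−x̄)² = 442.407; SSW = ΣΣ(x−x̄ᵢ)² = 480.548
MSB = 442.407/2 = 221.2035; MSW = 480.548/19 = 25.2920
F = MSB/MSW = 8.7460
df = (2, 19)

test statistic = 8.746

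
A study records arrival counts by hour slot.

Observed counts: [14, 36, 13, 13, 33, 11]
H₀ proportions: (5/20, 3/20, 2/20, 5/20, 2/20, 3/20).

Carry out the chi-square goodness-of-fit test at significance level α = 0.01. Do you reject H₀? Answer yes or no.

reject H₀: yes

n = 120; E_i = n·p_i = [30.00, 18.00, 12.00, 30.00, 12.00, 18.00]
χ² = (14−30.00)²/30.00 + (36−18.00)²/18.00 + (13−12.00)²/12.00 + (13−30.00)²/30.00 + (33−12.00)²/12.00 + (11−18.00)²/18.00 = 75.7222
df = 5
p-value (upper-tail) = 0.00000
At α=0.01: p < α → reject H₀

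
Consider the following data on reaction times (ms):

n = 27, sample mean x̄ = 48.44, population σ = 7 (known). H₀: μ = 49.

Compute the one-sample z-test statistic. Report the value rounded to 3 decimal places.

SE = σ/√n = 7/√27 = 1.3472
z = (x̄−μ₀)/SE = (48.44−49)/1.3472 = -0.4157

test statistic = -0.416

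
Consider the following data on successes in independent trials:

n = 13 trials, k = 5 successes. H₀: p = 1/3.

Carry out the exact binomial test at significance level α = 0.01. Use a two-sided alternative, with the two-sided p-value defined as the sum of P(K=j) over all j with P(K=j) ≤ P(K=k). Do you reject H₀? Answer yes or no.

Exact binomial: n=13, k=5, p₀=1/3=0.3333
P(X=j) = C(n,j)·p₀^j·(1−p₀)^(n−j); p = Σ P(X=j) over j with P(X=j) ≤ P(X=5)
p-value (two-sided) = 0.77039
At α=0.01: p ≥ α → fail to reject H₀

reject H₀: no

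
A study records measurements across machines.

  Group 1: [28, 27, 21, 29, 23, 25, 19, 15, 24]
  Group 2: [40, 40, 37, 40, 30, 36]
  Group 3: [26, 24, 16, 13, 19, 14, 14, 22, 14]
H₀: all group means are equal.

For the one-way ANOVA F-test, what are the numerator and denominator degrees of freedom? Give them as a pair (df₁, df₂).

degrees of freedom = [2, 21]

k = 3 groups, N = 24 total
df = (k−1, N−k) = (3−1, 24−3) = (2, 21)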